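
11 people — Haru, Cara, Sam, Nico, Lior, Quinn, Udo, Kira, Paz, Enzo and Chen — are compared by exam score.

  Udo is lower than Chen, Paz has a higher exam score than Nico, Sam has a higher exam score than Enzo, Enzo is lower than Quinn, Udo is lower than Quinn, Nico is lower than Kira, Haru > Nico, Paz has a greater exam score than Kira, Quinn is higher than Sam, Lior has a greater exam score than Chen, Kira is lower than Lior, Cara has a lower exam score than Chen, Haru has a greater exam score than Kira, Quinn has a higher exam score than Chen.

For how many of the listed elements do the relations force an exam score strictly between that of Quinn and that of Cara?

1

Chaining upward from Cara reaches: Chen, Lior.
Chaining downward from Quinn reaches: Udo, Enzo, Sam, Chen.
Strictly between Cara and Quinn are those in both lists: Chen — 1 element.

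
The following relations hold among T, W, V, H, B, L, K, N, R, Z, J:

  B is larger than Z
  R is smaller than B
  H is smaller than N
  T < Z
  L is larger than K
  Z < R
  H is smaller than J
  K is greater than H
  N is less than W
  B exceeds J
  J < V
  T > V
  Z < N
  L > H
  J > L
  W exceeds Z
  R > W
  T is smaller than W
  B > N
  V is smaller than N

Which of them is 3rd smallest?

Chaining the given pairs: H < K < L < J < V < T < Z < N < W < R < B.
Counting 3 from the smallest end gives L.

L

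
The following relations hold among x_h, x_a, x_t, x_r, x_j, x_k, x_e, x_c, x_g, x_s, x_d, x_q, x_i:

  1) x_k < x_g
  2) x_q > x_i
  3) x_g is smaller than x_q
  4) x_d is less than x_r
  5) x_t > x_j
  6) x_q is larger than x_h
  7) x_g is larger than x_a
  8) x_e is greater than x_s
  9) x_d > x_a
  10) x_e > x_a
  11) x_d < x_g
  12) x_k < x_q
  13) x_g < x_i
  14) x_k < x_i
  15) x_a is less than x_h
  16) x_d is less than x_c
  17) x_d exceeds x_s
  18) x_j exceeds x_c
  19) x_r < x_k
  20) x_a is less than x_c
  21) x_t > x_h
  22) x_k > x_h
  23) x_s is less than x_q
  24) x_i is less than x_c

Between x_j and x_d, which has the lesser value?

The relevant relations are x_d < x_r; x_r < x_k; x_k < x_i; x_i < x_c; x_c < x_j.
Together: x_d < x_r < x_k < x_i < x_c < x_j.
So x_d < x_j; x_d is the smaller of the two.

x_d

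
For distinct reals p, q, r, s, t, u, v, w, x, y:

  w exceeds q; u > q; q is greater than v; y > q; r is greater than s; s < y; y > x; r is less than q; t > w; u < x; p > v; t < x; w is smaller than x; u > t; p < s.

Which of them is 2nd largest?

x

Chaining the given pairs: v < p < s < r < q < w < t < u < x < y.
Counting 2 from the largest end gives x.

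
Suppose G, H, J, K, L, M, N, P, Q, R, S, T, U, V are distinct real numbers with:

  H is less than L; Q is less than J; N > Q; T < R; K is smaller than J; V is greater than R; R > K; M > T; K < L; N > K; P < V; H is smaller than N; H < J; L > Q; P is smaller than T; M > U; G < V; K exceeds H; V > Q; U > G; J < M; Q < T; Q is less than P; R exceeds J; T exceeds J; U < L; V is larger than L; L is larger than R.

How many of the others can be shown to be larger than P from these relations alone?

5

From P the given relations immediately reach T, V.
From those, R, M — 4 in total.
From those, L — 5 in total.
Nothing else is reachable above P; 5 in all.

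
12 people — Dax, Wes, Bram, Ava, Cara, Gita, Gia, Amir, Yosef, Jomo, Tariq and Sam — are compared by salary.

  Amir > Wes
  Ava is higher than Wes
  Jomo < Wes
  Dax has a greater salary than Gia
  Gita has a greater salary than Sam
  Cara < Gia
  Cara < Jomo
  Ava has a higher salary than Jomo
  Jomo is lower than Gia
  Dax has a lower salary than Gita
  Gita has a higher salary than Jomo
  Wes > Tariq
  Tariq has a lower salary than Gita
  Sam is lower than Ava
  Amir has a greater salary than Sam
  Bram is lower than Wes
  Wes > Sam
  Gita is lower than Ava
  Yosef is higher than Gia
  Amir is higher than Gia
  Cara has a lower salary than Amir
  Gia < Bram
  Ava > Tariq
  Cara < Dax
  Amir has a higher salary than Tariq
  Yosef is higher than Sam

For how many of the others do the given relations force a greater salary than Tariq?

The elements the relations force above Tariq are Wes, Gita, Ava, Amir — no chain reaches any other.
That is 4.

4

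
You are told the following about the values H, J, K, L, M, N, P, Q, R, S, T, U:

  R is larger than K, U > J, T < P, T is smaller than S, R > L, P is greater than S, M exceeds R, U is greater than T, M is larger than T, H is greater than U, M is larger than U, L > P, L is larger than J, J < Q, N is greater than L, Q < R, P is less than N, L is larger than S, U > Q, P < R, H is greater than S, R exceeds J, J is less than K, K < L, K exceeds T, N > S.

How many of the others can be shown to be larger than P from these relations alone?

4

Directly above P: L, R, N.
One step further: M (4 so far).
No other element is forced above P by the given relations, so the count is 4.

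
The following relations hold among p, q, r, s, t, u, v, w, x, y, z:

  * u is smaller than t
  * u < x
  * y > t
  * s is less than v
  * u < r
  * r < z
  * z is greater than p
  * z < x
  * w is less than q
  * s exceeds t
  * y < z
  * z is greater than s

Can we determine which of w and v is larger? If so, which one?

undetermined

Following every chain through v: below v we get u, t, s.
w is not reached, and no chain runs the other way from w to v.
So the given relations leave the order of v and w undetermined.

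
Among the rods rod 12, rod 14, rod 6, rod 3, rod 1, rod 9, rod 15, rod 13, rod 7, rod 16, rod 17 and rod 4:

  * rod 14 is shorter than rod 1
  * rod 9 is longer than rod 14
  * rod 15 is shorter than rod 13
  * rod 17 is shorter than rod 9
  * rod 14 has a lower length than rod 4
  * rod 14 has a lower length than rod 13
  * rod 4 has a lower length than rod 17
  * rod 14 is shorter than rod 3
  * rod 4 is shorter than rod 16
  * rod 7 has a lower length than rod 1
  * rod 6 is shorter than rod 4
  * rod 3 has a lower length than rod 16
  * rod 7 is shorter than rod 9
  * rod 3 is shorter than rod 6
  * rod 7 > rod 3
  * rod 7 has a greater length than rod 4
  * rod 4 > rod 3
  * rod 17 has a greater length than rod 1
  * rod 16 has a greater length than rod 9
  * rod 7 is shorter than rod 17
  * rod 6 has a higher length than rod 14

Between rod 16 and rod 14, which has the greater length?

Link the given pairs in sequence: rod 14 < rod 3; rod 3 < rod 6; rod 6 < rod 4; rod 4 < rod 7; rod 7 < rod 1; rod 1 < rod 17; rod 17 < rod 9; rod 9 < rod 16.
Together: rod 14 < rod 3 < rod 6 < rod 4 < rod 7 < rod 1 < rod 17 < rod 9 < rod 16.
So rod 14 < rod 16; rod 16 is the longer of the two.

rod 16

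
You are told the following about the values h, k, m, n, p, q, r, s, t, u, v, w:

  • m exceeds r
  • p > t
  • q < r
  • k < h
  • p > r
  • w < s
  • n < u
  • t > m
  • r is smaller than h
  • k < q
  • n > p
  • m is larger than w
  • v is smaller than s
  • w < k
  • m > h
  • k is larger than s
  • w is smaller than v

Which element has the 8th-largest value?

q

Chaining the given pairs: w < v < s < k < q < r < h < m < t < p < n < u.
The 8th largest is q.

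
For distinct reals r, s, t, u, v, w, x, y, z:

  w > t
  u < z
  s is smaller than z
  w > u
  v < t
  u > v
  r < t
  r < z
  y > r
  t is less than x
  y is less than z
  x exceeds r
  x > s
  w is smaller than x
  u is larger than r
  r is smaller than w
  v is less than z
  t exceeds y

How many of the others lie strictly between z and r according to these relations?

Chaining upward from r reaches: y, t, u, w, x.
Chaining downward from z reaches: y, v, s, u.
Strictly between r and z are those in both lists: y, u — 2 elements.

2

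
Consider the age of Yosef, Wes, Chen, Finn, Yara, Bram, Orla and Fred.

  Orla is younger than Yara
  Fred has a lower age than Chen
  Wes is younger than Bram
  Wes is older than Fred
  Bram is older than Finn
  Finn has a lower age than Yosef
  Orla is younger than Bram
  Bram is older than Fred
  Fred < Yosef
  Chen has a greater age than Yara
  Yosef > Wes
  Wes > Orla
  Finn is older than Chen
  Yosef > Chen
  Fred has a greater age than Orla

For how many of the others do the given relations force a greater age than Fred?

From Fred the given relations immediately reach Wes, Chen, Bram, Yosef.
From those, Finn — 5 in total.
Nothing else is reachable above Fred; 5 in all.

5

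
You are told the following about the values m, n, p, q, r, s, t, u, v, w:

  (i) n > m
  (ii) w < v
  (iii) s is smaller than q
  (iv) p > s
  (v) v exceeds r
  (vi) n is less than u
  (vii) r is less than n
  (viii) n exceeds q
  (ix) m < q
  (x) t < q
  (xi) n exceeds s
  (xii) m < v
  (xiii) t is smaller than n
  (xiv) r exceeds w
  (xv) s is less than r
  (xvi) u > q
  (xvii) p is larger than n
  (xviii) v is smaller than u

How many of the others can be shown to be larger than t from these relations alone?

4

From t the given relations immediately reach q, n.
From those, p, u — 4 in total.
Nothing else is reachable above t; 4 in all.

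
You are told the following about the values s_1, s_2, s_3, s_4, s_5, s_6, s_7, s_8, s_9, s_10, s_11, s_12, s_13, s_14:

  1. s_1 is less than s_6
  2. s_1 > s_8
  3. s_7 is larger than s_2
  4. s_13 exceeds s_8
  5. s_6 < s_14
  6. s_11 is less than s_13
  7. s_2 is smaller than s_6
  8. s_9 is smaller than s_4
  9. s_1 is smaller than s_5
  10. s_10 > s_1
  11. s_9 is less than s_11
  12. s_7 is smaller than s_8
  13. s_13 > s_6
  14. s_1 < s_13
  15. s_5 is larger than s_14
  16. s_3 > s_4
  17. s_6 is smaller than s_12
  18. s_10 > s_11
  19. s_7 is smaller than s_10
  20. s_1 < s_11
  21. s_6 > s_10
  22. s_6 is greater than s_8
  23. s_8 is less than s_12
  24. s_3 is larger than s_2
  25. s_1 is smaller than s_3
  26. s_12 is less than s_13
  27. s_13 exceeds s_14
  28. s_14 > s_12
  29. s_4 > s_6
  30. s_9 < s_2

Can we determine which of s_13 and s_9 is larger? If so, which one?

Chaining the given relations: s_9 < s_2 < s_7 < s_8 < s_1 < s_11 < s_10 < s_6 < s_12 < s_14 < s_13.
So s_13 is larger.

s_13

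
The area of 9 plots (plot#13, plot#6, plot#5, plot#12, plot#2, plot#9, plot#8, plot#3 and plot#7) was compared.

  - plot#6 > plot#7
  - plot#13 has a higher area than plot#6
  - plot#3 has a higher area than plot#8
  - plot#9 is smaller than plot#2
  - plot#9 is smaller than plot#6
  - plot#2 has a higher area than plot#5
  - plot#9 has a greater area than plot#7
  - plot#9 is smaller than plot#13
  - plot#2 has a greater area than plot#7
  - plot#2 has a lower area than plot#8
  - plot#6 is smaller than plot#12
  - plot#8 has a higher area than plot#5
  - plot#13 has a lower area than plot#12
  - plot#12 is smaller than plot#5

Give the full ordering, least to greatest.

plot#7 < plot#9 < plot#6 < plot#13 < plot#12 < plot#5 < plot#2 < plot#8 < plot#3

The consecutive links are each given: plot#7 < plot#9; plot#9 < plot#6; plot#6 < plot#13; plot#13 < plot#12; plot#12 < plot#5; plot#5 < plot#2; plot#2 < plot#8; plot#8 < plot#3.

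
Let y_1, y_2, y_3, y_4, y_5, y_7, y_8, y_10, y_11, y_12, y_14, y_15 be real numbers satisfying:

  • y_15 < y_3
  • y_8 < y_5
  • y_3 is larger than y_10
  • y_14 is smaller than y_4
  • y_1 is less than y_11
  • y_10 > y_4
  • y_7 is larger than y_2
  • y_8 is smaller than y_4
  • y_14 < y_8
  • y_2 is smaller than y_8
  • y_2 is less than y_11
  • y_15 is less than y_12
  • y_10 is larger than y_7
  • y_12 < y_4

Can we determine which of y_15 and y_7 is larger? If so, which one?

Following every chain through y_15: above y_15 we get y_12, y_4, y_10, y_3.
y_7 is not reached, and no chain runs the other way from y_7 to y_15.
So the given relations leave the order of y_15 and y_7 undetermined.

undetermined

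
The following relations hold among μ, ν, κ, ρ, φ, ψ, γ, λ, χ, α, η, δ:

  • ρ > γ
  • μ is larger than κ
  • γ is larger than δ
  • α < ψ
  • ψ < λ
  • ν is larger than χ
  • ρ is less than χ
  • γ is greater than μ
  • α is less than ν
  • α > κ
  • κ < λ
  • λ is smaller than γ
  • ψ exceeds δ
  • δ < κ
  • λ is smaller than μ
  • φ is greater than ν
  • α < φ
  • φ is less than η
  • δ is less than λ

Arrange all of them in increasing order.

The consecutive links are each given: δ < κ; κ < α; α < ψ; ψ < λ; λ < μ; μ < γ; γ < ρ; ρ < χ; χ < ν; ν < φ; φ < η.

δ < κ < α < ψ < λ < μ < γ < ρ < χ < ν < φ < η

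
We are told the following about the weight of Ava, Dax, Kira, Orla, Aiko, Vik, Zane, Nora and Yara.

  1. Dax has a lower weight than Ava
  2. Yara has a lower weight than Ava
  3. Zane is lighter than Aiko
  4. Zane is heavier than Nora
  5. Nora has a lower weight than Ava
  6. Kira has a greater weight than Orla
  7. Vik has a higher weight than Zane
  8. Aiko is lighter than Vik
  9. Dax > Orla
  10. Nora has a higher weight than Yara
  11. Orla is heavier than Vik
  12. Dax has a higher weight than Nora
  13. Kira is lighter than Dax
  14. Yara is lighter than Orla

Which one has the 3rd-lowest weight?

Zane

The consecutive relations fix a unique order: Yara < Nora < Zane < Aiko < Vik < Orla < Kira < Dax < Ava.
Counting 3 from the smallest end gives Zane.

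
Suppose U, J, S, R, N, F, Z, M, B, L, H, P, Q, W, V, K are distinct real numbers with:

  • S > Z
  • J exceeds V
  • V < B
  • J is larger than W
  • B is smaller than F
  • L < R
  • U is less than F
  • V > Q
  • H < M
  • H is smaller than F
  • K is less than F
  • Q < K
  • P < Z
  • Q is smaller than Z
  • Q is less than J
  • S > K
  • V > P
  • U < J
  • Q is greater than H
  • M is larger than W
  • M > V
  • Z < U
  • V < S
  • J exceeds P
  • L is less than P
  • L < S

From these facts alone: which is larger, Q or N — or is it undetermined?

Following every chain through Q: above Q we get V, K, M, Z, U, B, S, J, F; below Q we get H.
N is not reached, and no chain runs the other way from N to Q.
So the given relations leave the order of Q and N undetermined.

undetermined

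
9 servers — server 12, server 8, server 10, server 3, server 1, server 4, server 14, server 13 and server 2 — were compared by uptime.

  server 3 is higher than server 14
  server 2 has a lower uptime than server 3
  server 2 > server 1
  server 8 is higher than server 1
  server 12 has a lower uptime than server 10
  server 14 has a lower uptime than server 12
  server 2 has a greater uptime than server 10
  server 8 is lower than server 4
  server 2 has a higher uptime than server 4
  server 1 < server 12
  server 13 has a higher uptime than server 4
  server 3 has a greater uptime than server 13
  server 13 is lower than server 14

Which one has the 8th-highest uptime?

server 8

Chaining the given pairs: server 1 < server 8 < server 4 < server 13 < server 14 < server 12 < server 10 < server 2 < server 3.
Counting 8 from the largest end gives server 8.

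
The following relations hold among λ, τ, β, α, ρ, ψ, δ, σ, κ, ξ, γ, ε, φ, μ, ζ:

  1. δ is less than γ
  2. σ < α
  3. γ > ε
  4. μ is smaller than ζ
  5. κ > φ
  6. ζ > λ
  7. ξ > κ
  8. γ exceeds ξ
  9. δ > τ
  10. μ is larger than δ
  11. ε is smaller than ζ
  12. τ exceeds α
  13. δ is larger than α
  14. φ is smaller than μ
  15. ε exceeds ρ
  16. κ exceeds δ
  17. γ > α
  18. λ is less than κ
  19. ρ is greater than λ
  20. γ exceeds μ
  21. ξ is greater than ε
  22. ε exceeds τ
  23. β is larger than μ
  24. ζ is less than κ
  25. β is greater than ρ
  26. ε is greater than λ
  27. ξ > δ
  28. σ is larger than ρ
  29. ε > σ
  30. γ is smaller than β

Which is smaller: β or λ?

λ

The relevant relations are λ < ρ; ρ < σ; σ < α; α < τ; τ < δ; δ < μ; μ < ζ; ζ < κ; κ < ξ; ξ < γ; γ < β.
Chaining these gives λ < ρ < σ < α < τ < δ < μ < ζ < κ < ξ < γ < β.
So λ < β; λ is the smaller of the two.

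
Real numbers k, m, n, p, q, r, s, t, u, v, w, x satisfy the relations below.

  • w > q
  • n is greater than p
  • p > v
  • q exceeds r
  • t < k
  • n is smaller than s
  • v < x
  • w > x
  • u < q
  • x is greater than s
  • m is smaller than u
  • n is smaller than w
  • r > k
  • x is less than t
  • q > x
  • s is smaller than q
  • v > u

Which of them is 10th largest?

Chaining the given pairs: m < u < v < p < n < s < x < t < k < r < q < w.
Counting 10 from the largest end gives v.

v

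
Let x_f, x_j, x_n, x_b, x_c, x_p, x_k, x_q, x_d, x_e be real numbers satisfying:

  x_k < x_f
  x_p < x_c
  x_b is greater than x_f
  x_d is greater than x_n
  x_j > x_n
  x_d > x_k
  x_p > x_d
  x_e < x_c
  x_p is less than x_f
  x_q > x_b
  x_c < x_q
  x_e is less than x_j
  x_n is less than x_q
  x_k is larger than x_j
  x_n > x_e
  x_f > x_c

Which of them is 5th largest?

x_p

Piecing the relations together gives one ordering: x_e < x_n < x_j < x_k < x_d < x_p < x_c < x_f < x_b < x_q.
Counting 5 from the largest end gives x_p.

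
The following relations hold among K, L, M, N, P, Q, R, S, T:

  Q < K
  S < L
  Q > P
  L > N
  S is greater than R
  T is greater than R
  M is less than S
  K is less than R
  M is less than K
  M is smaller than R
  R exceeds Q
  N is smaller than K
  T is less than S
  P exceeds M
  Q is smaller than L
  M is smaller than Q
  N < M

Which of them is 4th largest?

The consecutive relations fix a unique order: N < M < P < Q < K < R < T < S < L.
The 4th largest is R.

R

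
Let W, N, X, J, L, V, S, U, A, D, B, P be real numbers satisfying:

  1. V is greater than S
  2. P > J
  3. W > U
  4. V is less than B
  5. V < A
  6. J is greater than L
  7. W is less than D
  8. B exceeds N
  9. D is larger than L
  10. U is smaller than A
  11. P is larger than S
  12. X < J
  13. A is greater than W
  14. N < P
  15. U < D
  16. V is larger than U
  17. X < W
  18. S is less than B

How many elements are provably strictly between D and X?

The relations place X below D. An element lies strictly between them when it is forced above X and also forced below D.
Above X: {J, W, P, A}. Below D: {U, L, W}.
Intersection: {W} — 1.

1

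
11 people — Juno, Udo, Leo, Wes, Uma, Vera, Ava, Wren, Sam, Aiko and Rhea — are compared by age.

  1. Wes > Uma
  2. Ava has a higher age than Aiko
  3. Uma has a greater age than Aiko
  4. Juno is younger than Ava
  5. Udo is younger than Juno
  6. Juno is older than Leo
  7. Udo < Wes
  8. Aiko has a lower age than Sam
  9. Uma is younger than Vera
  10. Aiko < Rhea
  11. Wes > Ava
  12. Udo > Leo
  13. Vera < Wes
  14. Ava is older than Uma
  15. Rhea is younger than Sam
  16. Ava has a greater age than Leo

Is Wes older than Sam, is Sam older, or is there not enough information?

undetermined

Following every chain through Wes: below Wes we get Aiko, Uma, Vera, Leo, Udo, Juno, Ava.
Sam is not reached, and no chain runs the other way from Sam to Wes.
So the given relations leave the order of Wes and Sam undetermined.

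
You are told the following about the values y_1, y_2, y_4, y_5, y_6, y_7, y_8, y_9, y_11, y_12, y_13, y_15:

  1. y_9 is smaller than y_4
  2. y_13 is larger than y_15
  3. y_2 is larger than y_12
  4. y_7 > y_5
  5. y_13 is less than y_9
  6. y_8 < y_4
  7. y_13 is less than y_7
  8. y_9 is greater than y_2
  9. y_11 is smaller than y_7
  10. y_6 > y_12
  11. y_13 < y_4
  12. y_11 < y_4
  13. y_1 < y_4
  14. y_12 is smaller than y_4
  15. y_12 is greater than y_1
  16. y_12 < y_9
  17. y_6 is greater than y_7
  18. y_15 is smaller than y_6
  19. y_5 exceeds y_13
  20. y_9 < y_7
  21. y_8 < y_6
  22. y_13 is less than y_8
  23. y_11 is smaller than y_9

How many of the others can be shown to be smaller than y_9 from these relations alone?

From y_9 the given relations immediately reach y_12, y_2, y_11, y_13.
From those, y_15, y_1 — 6 in total.
Nothing else is reachable below y_9; 6 in all.

6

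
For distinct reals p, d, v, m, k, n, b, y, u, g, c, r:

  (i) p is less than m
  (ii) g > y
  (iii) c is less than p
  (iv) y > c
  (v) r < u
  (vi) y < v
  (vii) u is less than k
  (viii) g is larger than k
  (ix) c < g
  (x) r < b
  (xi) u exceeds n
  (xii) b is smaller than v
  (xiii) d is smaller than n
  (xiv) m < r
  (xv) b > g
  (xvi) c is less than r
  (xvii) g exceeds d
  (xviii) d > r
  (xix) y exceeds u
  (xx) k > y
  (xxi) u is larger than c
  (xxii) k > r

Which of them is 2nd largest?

b

Piecing the relations together gives one ordering: c < p < m < r < d < n < u < y < k < g < b < v.
The 2nd largest is b.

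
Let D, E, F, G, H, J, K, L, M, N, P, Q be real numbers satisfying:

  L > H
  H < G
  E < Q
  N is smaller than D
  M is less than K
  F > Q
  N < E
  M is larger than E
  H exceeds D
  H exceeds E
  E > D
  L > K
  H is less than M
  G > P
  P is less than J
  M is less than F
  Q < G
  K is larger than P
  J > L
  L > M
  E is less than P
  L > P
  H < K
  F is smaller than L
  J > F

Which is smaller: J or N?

The relevant relations are N < D; D < E; E < H; H < M; M < K; K < L; L < J.
Together: N < D < E < H < M < K < L < J.
So N < J; N is the smaller of the two.

N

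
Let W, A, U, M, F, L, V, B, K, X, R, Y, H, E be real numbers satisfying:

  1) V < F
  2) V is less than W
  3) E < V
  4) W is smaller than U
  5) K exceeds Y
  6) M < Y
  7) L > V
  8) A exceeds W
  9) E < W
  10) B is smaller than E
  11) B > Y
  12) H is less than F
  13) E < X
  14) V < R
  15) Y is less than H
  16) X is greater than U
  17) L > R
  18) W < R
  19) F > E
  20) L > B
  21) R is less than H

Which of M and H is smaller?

M

M < Y < B < E < V < W < R < H, by transitivity through Y, B, E, V, W, R.
So M < H; M is the smaller of the two.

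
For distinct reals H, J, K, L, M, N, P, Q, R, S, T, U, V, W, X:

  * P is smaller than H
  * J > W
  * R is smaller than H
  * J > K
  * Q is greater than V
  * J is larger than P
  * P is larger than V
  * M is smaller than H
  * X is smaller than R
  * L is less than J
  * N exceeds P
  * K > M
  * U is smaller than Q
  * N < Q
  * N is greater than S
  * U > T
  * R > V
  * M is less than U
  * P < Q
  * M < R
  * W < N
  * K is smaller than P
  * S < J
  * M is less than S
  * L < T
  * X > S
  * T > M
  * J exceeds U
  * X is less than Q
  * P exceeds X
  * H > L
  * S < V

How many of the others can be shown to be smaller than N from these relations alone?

7

From N the given relations immediately reach S, W, P.
From those, M, X, K, V — 7 in total.
No other element is forced below N by the given relations, so the count is 7.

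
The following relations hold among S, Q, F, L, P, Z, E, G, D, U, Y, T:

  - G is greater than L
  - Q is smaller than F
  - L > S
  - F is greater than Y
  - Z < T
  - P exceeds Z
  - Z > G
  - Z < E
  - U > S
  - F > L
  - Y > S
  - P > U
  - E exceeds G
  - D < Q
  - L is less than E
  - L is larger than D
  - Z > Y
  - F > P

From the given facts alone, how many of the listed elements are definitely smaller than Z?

From Z the given relations immediately reach Y, G.
From those, S, L — 4 in total.
From those, D — 5 in total.
No other element is forced below Z by the given relations, so the count is 5.

5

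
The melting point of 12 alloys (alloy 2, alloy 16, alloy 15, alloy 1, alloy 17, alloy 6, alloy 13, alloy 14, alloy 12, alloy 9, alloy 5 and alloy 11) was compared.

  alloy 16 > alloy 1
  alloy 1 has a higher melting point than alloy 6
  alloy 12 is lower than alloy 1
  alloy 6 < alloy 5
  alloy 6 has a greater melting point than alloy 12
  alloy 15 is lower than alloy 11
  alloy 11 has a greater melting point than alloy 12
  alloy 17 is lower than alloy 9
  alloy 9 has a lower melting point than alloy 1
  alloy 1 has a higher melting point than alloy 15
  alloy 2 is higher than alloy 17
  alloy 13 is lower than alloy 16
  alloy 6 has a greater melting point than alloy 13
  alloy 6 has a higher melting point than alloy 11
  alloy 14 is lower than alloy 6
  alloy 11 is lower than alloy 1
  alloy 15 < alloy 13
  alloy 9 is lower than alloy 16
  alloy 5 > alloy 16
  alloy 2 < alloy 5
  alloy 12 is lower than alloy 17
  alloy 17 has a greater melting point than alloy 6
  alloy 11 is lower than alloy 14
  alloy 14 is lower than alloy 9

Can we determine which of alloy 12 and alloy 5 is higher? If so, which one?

alloy 12 < alloy 11 < alloy 14 < alloy 6 < alloy 17 < alloy 9 < alloy 1 < alloy 16 < alloy 5, by transitivity through alloy 11, alloy 14, alloy 6, alloy 17, alloy 9, alloy 1, alloy 16.
So alloy 5 is higher.

alloy 5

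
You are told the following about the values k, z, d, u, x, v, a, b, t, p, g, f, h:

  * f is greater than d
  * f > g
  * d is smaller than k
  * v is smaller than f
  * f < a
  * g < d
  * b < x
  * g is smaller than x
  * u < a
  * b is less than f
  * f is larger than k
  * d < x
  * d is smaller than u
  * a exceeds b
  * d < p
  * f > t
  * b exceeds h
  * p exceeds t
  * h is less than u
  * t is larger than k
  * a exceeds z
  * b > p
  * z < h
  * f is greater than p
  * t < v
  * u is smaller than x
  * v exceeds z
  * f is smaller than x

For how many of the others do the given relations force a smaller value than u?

4

Directly below u: d, h.
One step further: g, z (4 so far).
No other element is forced below u by the given relations, so the count is 4.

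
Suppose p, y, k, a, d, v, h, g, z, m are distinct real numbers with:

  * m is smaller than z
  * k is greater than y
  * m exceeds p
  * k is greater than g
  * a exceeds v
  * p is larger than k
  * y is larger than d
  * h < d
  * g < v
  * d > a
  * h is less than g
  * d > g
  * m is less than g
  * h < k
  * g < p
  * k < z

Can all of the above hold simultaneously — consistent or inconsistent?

Chaining the given relations yields g < v < a < d < y < k < p < m, so g < m. But one relation states m < g. These cannot both hold.

inconsistent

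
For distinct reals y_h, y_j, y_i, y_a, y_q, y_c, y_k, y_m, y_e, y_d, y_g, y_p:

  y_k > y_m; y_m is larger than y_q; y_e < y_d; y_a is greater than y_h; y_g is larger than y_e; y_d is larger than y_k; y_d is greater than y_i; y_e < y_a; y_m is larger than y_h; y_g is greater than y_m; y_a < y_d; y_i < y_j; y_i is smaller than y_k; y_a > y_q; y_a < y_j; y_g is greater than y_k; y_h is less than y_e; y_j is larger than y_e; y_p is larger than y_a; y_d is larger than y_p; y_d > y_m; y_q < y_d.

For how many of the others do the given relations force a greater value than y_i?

The elements the relations force above y_i are y_k, y_j, y_g, y_d — no chain reaches any other.
That is 4.

4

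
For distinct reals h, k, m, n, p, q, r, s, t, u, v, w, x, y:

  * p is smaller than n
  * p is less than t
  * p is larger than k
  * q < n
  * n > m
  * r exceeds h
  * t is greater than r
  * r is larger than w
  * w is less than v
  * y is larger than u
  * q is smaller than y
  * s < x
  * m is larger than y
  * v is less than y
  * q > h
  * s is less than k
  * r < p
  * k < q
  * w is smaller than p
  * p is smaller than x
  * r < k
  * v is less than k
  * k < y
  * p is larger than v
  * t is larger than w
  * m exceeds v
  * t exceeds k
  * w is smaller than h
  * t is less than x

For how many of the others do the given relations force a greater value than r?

8

Directly above r: k, p, t.
One step further: q, y, x, n (7 so far).
One step further: m (8 so far).
No other element is forced above r by the given relations, so the count is 8.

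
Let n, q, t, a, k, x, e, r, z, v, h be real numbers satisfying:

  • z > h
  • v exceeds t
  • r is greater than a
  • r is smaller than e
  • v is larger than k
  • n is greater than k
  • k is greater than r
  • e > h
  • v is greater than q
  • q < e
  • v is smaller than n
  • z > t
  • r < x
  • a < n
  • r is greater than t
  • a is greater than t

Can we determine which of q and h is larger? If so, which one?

Following every chain through q: above q we get v, e, n.
h is not reached, and no chain runs the other way from h to q.
So the given relations leave the order of q and h undetermined.

undetermined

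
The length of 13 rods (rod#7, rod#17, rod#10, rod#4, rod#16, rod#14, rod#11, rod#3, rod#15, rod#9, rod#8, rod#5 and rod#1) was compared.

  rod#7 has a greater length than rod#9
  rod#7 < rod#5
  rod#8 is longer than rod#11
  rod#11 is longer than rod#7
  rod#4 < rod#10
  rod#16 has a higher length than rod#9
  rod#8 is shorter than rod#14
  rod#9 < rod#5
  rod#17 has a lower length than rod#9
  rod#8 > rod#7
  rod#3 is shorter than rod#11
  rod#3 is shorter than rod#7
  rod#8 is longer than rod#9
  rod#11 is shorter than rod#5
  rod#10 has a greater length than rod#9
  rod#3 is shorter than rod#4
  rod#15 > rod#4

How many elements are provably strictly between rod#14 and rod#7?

The relations place rod#7 below rod#14. An element lies strictly between them when it is forced above rod#7 and also forced below rod#14.
Above rod#7: {rod#11, rod#5, rod#8}. Below rod#14: {rod#3, rod#17, rod#9, rod#11, rod#8}.
Intersection: {rod#11, rod#8} — 2.

2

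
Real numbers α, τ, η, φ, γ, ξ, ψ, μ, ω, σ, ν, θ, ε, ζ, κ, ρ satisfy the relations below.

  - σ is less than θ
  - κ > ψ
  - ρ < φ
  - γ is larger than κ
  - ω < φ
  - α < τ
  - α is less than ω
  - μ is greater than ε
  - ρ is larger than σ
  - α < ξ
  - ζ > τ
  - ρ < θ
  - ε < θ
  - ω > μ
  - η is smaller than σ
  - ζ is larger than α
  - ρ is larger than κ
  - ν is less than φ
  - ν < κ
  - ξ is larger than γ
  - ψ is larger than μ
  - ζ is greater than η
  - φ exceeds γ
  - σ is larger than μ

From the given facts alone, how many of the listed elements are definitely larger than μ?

The elements the relations force above μ are ψ, σ, ω, κ, γ, ρ, φ, ξ, θ — no chain reaches any other.
That is 9.

9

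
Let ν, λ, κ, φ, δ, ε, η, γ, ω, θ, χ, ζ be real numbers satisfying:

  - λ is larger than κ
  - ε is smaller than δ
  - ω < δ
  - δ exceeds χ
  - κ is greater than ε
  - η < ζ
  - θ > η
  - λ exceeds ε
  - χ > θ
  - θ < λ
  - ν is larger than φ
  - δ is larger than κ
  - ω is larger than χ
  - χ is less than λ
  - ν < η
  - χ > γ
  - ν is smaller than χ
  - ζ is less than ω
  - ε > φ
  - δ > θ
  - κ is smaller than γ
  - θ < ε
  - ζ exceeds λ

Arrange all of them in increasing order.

Each adjacent pair is fixed by a given relation: φ < ν; ν < η; η < θ; θ < ε; ε < κ; κ < γ; γ < χ; χ < λ; λ < ζ; ζ < ω; ω < δ. Chaining them end to end gives the full order.

φ < ν < η < θ < ε < κ < γ < χ < λ < ζ < ω < δ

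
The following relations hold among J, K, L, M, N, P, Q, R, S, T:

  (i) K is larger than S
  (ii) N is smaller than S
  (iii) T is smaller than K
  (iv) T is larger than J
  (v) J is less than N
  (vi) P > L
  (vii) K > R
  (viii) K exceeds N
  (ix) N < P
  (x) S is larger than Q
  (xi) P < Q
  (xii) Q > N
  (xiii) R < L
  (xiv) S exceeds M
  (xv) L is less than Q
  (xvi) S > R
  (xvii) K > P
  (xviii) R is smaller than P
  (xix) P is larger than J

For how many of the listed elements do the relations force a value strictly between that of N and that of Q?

1

The relations place N below Q. An element lies strictly between them when it is forced above N and also forced below Q.
Above N: {P, S, K}. Below Q: {J, R, L, P}.
Intersection: {P} — 1.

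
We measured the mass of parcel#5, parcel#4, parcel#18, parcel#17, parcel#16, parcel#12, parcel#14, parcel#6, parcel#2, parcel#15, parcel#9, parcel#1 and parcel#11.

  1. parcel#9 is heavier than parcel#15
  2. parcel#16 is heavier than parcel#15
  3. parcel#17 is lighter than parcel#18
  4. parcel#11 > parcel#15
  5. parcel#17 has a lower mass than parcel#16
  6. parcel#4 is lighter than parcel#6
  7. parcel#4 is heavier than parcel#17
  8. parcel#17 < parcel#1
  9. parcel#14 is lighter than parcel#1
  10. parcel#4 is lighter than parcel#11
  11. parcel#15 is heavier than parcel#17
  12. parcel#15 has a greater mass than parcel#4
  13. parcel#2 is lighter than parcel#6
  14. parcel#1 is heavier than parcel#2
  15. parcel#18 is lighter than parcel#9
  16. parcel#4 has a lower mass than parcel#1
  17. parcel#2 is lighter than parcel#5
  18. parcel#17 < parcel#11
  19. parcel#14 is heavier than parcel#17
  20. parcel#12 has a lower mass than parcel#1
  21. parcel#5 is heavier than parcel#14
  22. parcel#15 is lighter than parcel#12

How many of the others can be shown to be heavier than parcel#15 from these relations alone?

The elements the relations force above parcel#15 are parcel#9, parcel#16, parcel#12, parcel#11, parcel#1 — no chain reaches any other.
That is 5.

5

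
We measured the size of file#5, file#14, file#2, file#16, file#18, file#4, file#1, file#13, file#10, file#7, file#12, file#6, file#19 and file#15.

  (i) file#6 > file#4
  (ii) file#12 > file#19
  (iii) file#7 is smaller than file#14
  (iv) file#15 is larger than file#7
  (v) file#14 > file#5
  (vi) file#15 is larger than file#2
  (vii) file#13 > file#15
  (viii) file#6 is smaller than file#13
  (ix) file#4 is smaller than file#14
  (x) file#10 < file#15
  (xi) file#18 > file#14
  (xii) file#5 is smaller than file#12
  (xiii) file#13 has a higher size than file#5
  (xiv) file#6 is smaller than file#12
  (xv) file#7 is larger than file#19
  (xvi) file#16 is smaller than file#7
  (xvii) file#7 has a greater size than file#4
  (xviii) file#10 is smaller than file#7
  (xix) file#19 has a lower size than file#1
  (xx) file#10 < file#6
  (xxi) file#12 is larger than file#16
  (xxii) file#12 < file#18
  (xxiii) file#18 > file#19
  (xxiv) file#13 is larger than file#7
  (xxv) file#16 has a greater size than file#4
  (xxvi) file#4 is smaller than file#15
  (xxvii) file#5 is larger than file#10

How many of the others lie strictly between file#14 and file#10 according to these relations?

The relations place file#10 below file#14. An element lies strictly between them when it is forced above file#10 and also forced below file#14.
Above file#10: {file#6, file#7, file#5, file#12, file#15, file#13, file#18}. Below file#14: {file#4, file#16, file#19, file#7, file#5}.
Intersection: {file#7, file#5} — 2.

2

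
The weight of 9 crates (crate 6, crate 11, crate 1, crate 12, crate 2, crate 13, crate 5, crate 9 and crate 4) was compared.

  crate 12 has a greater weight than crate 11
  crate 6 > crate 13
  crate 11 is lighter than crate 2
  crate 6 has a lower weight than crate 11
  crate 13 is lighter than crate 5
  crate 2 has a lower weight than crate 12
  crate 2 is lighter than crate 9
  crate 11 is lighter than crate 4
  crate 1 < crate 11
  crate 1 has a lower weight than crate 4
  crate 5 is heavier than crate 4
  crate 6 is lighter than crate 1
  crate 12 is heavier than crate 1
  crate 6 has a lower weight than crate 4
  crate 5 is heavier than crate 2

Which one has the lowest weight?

crate 13

Chaining upward from crate 13: directly above it, crate 6, crate 5; then crate 1, crate 11, crate 4; then crate 2, crate 12; then crate 9.
That covers every other element, and nothing is given below crate 13, so crate 13 is the lowest weight.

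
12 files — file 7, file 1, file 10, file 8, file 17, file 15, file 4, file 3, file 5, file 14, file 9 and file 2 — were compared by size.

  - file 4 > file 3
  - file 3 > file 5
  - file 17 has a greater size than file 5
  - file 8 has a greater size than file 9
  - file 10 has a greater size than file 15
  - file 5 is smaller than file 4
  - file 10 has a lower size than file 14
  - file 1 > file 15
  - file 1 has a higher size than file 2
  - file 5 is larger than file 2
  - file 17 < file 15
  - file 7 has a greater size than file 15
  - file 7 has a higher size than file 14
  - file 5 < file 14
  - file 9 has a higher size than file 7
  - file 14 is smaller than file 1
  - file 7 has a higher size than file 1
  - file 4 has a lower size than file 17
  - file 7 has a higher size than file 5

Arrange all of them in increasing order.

Each adjacent pair is fixed by a given relation: file 2 < file 5; file 5 < file 3; file 3 < file 4; file 4 < file 17; file 17 < file 15; file 15 < file 10; file 10 < file 14; file 14 < file 1; file 1 < file 7; file 7 < file 9; file 9 < file 8. Chaining them end to end gives the full order.

file 2 < file 5 < file 3 < file 4 < file 17 < file 15 < file 10 < file 14 < file 1 < file 7 < file 9 < file 8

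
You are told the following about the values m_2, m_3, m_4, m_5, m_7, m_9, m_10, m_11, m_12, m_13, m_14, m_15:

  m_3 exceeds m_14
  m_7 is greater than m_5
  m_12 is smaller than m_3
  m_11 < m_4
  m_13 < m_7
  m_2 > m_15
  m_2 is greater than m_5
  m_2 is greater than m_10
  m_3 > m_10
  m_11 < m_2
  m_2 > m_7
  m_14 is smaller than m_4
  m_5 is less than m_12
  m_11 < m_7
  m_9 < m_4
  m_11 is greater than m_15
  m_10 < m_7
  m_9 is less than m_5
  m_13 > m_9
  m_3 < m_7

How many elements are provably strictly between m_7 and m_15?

Chaining upward from m_15 reaches: m_11, m_4, m_2.
Chaining downward from m_7 reaches: m_9, m_13, m_5, m_10, m_14, m_11, m_12, m_3.
Strictly between m_15 and m_7 are those in both lists: m_11 — 1 element.

1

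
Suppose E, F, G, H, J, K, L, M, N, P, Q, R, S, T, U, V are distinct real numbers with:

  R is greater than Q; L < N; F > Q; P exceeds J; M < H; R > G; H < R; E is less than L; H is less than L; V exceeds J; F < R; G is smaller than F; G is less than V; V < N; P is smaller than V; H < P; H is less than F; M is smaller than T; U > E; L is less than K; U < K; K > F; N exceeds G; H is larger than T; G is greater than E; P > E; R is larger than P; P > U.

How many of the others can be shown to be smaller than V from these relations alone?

From V the given relations immediately reach G, J, P.
From those, E, U, H — 6 in total.
From those, M, T — 8 in total.
Nothing else is reachable below V; 8 in all.

8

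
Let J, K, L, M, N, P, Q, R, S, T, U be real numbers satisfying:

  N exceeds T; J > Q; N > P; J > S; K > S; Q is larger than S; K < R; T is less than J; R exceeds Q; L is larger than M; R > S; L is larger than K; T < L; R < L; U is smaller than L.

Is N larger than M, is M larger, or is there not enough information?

undetermined

Following every chain through M: above M we get L.
N is not reached, and no chain runs the other way from N to M.
So the given relations leave the order of M and N undetermined.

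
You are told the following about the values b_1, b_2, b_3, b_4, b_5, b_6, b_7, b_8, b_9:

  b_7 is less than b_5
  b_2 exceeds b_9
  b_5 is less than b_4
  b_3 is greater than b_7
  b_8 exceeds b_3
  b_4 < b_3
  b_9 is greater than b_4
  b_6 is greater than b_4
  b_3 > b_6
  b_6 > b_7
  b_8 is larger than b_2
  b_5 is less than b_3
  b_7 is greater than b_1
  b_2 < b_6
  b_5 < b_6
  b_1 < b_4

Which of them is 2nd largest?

b_3

The consecutive relations fix a unique order: b_1 < b_7 < b_5 < b_4 < b_9 < b_2 < b_6 < b_3 < b_8.
Counting 2 from the largest end gives b_3.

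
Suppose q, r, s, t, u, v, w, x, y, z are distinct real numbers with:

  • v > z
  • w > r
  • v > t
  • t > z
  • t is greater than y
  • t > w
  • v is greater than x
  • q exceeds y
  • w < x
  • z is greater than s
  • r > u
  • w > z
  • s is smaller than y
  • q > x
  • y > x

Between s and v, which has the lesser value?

s

s < z and z < w give s < w.
With w < x: s < z < w < x.
Then x < y extends the chain to y.
With y < t: s < z < w < x < y < t.
Then t < v extends the chain to v.
So s < v; s is the smaller of the two.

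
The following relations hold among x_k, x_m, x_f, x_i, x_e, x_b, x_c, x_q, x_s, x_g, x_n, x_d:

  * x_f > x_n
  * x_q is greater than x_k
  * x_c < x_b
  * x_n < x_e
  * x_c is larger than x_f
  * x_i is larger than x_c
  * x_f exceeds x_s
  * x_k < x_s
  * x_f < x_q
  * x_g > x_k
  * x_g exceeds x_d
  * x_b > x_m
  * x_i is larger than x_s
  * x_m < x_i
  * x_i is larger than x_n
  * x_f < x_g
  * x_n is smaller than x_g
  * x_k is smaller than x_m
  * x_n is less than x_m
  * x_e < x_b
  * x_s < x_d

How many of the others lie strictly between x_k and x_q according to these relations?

2

Chaining upward from x_k reaches: x_s, x_f, x_c, x_m, x_i, x_d, x_b, x_g.
Chaining downward from x_q reaches: x_s, x_n, x_f.
Strictly between x_k and x_q are those in both lists: x_s, x_f — 2 elements.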